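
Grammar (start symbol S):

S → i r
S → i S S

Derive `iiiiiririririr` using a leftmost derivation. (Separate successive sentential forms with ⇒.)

S ⇒ iSS   [S → i S S]
iSS ⇒ iiSSS   [S → i S S]
iiSSS ⇒ iiiSSSS   [S → i S S]
iiiSSSS ⇒ iiiiSSSSS   [S → i S S]
iiiiSSSSS ⇒ iiiiirSSSS   [S → i r]
iiiiirSSSS ⇒ iiiiirirSSS   [S → i r]
iiiiirirSSS ⇒ iiiiiririrSS   [S → i r]
iiiiiririrSS ⇒ iiiiiriririrS   [S → i r]
iiiiiriririrS ⇒ iiiiiririririr   [S → i r]

S⇒iSS⇒iiSSS⇒iiiSSSS⇒iiiiSSSSS⇒iiiiirSSSS⇒iiiiirirSSS⇒iiiiiririrSS⇒iiiiiriririrS⇒iiiiiririririr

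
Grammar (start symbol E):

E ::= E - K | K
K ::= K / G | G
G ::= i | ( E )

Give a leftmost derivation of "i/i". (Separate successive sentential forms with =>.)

E=>K=>K/G=>G/G=>i/G=>i/i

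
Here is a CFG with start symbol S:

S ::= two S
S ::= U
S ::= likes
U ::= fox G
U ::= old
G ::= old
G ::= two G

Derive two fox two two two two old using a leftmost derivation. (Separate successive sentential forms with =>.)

S => two S => two U => two fox G => two fox two G => two fox two two G => two fox two two two G => two fox two two two two G => two fox two two two two old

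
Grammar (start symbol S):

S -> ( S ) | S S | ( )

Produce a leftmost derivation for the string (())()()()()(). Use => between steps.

S => SS => SSS => SSSS => SSSSS => SSSSSS => (S)SSSSS => (())SSSSS => (())()SSSS => (())()()SSS => (())()()()SS => (())()()()()S => (())()()()()()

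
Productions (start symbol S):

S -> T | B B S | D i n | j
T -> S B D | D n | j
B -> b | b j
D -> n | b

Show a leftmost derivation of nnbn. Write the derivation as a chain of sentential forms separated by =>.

S => T => SBD => TBD => DnBD => nnBD => nnbD => nnbn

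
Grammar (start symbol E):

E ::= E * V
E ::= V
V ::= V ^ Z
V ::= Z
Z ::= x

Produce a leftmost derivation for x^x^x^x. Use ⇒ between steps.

E ⇒ V   [E ::= V]
V ⇒ V^Z   [V ::= V ^ Z]
V^Z ⇒ V^Z^Z   [V ::= V ^ Z]
V^Z^Z ⇒ V^Z^Z^Z   [V ::= V ^ Z]
V^Z^Z^Z ⇒ Z^Z^Z^Z   [V ::= Z]
Z^Z^Z^Z ⇒ x^Z^Z^Z   [Z ::= x]
x^Z^Z^Z ⇒ x^x^Z^Z   [Z ::= x]
x^x^Z^Z ⇒ x^x^x^Z   [Z ::= x]
x^x^x^Z ⇒ x^x^x^x   [Z ::= x]

E ⇒ V ⇒ V^Z ⇒ V^Z^Z ⇒ V^Z^Z^Z ⇒ Z^Z^Z^Z ⇒ x^Z^Z^Z ⇒ x^x^Z^Z ⇒ x^x^x^Z ⇒ x^x^x^x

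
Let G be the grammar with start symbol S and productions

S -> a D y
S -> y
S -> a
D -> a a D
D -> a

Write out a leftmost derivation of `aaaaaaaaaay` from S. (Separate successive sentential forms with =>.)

S => aDy   [S -> a D y]
aDy => aaaDy   [D -> a a D]
aaaDy => aaaaaDy   [D -> a a D]
aaaaaDy => aaaaaaaDy   [D -> a a D]
aaaaaaaDy => aaaaaaaaaDy   [D -> a a D]
aaaaaaaaaDy => aaaaaaaaaay   [D -> a]

S => aDy => aaaDy => aaaaaDy => aaaaaaaDy => aaaaaaaaaDy => aaaaaaaaaay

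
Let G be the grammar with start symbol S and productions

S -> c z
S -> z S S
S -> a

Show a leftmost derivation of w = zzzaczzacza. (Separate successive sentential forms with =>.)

S => zSS => zzSSS => zzzSSSS => zzzaSSS => zzzaczSS => zzzaczzSSS => zzzaczzaSS => zzzaczzaczS => zzzaczzacza

S => zSS   [S -> z S S]
zSS => zzSSS   [S -> z S S]
zzSSS => zzzSSSS   [S -> z S S]
zzzSSSS => zzzaSSS   [S -> a]
zzzaSSS => zzzaczSS   [S -> c z]
zzzaczSS => zzzaczzSSS   [S -> z S S]
zzzaczzSSS => zzzaczzaSS   [S -> a]
zzzaczzaSS => zzzaczzaczS   [S -> c z]
zzzaczzaczS => zzzaczzacza   [S -> a]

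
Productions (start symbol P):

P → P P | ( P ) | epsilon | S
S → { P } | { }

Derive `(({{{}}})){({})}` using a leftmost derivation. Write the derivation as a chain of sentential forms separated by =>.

P => PP => (P)P => ((P))P => ((S))P => (({P}))P => (({S}))P => (({{P}}))P => (({{S}}))P => (({{{}}}))P => (({{{}}}))S => (({{{}}})){P} => (({{{}}})){(P)} => (({{{}}})){(S)} => (({{{}}})){({})}

P => PP   [P → P P]
PP => (P)P   [P → ( P )]
(P)P => ((P))P   [P → ( P )]
((P))P => ((S))P   [P → S]
((S))P => (({P}))P   [S → { P }]
(({P}))P => (({S}))P   [P → S]
(({S}))P => (({{P}}))P   [S → { P }]
(({{P}}))P => (({{S}}))P   [P → S]
(({{S}}))P => (({{{}}}))P   [S → { }]
(({{{}}}))P => (({{{}}}))S   [P → S]
(({{{}}}))S => (({{{}}})){P}   [S → { P }]
(({{{}}})){P} => (({{{}}})){(P)}   [P → ( P )]
(({{{}}})){(P)} => (({{{}}})){(S)}   [P → S]
(({{{}}})){(S)} => (({{{}}})){({})}   [S → { }]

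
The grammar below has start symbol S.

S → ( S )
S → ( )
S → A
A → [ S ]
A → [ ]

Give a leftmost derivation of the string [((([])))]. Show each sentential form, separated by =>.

S => A => [S] => [(S)] => [((S))] => [(((S)))] => [(((A)))] => [((([])))]

S => A   [S → A]
A => [S]   [A → [ S ]]
[S] => [(S)]   [S → ( S )]
[(S)] => [((S))]   [S → ( S )]
[((S))] => [(((S)))]   [S → ( S )]
[(((S)))] => [(((A)))]   [S → A]
[(((A)))] => [((([])))]   [A → [ ]]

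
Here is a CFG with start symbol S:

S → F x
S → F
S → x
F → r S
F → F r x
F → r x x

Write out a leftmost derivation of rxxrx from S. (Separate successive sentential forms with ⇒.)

S ⇒ F   [S → F]
F ⇒ Frx   [F → F r x]
Frx ⇒ rxxrx   [F → r x x]

S ⇒ F ⇒ Frx ⇒ rxxrx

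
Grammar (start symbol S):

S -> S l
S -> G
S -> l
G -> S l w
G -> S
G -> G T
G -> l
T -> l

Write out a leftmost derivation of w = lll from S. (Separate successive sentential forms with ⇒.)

S ⇒ Sl   [S -> S l]
Sl ⇒ Gl   [S -> G]
Gl ⇒ GTl   [G -> G T]
GTl ⇒ STl   [G -> S]
STl ⇒ lTl   [S -> l]
lTl ⇒ lll   [T -> l]

S ⇒ Sl ⇒ Gl ⇒ GTl ⇒ STl ⇒ lTl ⇒ lll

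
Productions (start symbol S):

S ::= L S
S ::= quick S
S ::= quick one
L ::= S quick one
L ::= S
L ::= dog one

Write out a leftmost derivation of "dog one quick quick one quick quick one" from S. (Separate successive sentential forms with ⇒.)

S ⇒ L S ⇒ dog one S ⇒ dog one L S ⇒ dog one S S ⇒ dog one quick S S ⇒ dog one quick quick one S ⇒ dog one quick quick one quick S ⇒ dog one quick quick one quick quick one

S ⇒ L S   [S ::= L S]
L S ⇒ dog one S   [L ::= dog one]
dog one S ⇒ dog one L S   [S ::= L S]
dog one L S ⇒ dog one S S   [L ::= S]
dog one S S ⇒ dog one quick S S   [S ::= quick S]
dog one quick S S ⇒ dog one quick quick one S   [S ::= quick one]
dog one quick quick one S ⇒ dog one quick quick one quick S   [S ::= quick S]
dog one quick quick one quick S ⇒ dog one quick quick one quick quick one   [S ::= quick one]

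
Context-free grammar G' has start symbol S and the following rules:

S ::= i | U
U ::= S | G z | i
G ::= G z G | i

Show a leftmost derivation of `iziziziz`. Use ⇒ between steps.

S ⇒ U ⇒ Gz ⇒ GzGz ⇒ GzGzGz ⇒ GzGzGzGz ⇒ izGzGzGz ⇒ izizGzGz ⇒ izizizGz ⇒ iziziziz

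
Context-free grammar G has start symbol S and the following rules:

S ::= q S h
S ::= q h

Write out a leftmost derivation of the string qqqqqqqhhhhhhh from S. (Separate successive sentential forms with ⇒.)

S ⇒ qSh   [S ::= q S h]
qSh ⇒ qqShh   [S ::= q S h]
qqShh ⇒ qqqShhh   [S ::= q S h]
qqqShhh ⇒ qqqqShhhh   [S ::= q S h]
qqqqShhhh ⇒ qqqqqShhhhh   [S ::= q S h]
qqqqqShhhhh ⇒ qqqqqqShhhhhh   [S ::= q S h]
qqqqqqShhhhhh ⇒ qqqqqqqhhhhhhh   [S ::= q h]

S ⇒ qSh ⇒ qqShh ⇒ qqqShhh ⇒ qqqqShhhh ⇒ qqqqqShhhhh ⇒ qqqqqqShhhhhh ⇒ qqqqqqqhhhhhhh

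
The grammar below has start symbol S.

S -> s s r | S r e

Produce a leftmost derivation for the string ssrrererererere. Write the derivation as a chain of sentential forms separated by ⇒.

S ⇒ Sre ⇒ Srere ⇒ Srerere ⇒ Srererere ⇒ Srerererere ⇒ Srererererere ⇒ ssrrererererere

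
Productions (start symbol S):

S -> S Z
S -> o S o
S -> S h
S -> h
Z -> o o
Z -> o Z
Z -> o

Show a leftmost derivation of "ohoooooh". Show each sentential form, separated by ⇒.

S ⇒ Sh ⇒ SZh ⇒ oSoZh ⇒ oSZoZh ⇒ ohZoZh ⇒ ohoooZh ⇒ ohoooooh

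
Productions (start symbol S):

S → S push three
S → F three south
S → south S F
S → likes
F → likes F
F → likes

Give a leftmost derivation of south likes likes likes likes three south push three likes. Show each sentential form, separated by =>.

S => south S F => south S push three F => south F three south push three F => south likes F three south push three F => south likes likes F three south push three F => south likes likes likes F three south push three F => south likes likes likes likes three south push three F => south likes likes likes likes three south push three likes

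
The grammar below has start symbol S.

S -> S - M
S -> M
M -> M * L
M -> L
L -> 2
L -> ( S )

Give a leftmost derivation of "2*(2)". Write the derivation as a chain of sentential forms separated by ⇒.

S ⇒ M ⇒ M*L ⇒ L*L ⇒ 2*L ⇒ 2*(S) ⇒ 2*(M) ⇒ 2*(L) ⇒ 2*(2)

S ⇒ M   [S -> M]
M ⇒ M*L   [M -> M * L]
M*L ⇒ L*L   [M -> L]
L*L ⇒ 2*L   [L -> 2]
2*L ⇒ 2*(S)   [L -> ( S )]
2*(S) ⇒ 2*(M)   [S -> M]
2*(M) ⇒ 2*(L)   [M -> L]
2*(L) ⇒ 2*(2)   [L -> 2]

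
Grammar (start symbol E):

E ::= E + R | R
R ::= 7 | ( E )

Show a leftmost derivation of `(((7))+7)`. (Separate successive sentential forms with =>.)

E => R   [E ::= R]
R => (E)   [R ::= ( E )]
(E) => (E+R)   [E ::= E + R]
(E+R) => (R+R)   [E ::= R]
(R+R) => ((E)+R)   [R ::= ( E )]
((E)+R) => ((R)+R)   [E ::= R]
((R)+R) => (((E))+R)   [R ::= ( E )]
(((E))+R) => (((R))+R)   [E ::= R]
(((R))+R) => (((7))+R)   [R ::= 7]
(((7))+R) => (((7))+7)   [R ::= 7]

E => R => (E) => (E+R) => (R+R) => ((E)+R) => ((R)+R) => (((E))+R) => (((R))+R) => (((7))+R) => (((7))+7)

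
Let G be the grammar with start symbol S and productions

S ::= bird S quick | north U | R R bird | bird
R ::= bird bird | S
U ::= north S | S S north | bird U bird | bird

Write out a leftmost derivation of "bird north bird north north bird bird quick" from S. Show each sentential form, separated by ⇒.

S ⇒ bird S quick ⇒ bird north U quick ⇒ bird north bird U bird quick ⇒ bird north bird north S bird quick ⇒ bird north bird north north U bird quick ⇒ bird north bird north north bird bird quick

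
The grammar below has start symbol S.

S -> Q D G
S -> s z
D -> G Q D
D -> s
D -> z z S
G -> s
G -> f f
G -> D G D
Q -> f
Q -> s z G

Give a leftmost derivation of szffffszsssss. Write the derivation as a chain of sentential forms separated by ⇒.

S ⇒ QDG ⇒ szGDG ⇒ szffDG ⇒ szffGQDG ⇒ szffffQDG ⇒ szffffszGDG ⇒ szffffszDGDDG ⇒ szffffszsGDDG ⇒ szffffszssDDG ⇒ szffffszsssDG ⇒ szffffszssssG ⇒ szffffszsssss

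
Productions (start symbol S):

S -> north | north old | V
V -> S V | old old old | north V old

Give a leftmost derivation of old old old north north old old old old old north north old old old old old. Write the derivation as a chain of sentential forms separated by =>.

S => V => S V => V V => old old old V => old old old S V => old old old V V => old old old north V old V => old old old north north V old old V => old old old north north old old old old old V => old old old north north old old old old old north V old => old old old north north old old old old old north north V old old => old old old north north old old old old old north north old old old old old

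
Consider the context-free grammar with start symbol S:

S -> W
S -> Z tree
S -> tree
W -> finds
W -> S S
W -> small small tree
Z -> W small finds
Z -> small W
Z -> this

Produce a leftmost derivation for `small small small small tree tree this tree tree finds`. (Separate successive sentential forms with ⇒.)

S ⇒ W ⇒ S S ⇒ Z tree S ⇒ small W tree S ⇒ small S S tree S ⇒ small Z tree S tree S ⇒ small small W tree S tree S ⇒ small small small small tree tree S tree S ⇒ small small small small tree tree Z tree tree S ⇒ small small small small tree tree this tree tree S ⇒ small small small small tree tree this tree tree W ⇒ small small small small tree tree this tree tree finds

S ⇒ W   [S -> W]
W ⇒ S S   [W -> S S]
S S ⇒ Z tree S   [S -> Z tree]
Z tree S ⇒ small W tree S   [Z -> small W]
small W tree S ⇒ small S S tree S   [W -> S S]
small S S tree S ⇒ small Z tree S tree S   [S -> Z tree]
small Z tree S tree S ⇒ small small W tree S tree S   [Z -> small W]
small small W tree S tree S ⇒ small small small small tree tree S tree S   [W -> small small tree]
small small small small tree tree S tree S ⇒ small small small small tree tree Z tree tree S   [S -> Z tree]
small small small small tree tree Z tree tree S ⇒ small small small small tree tree this tree tree S   [Z -> this]
small small small small tree tree this tree tree S ⇒ small small small small tree tree this tree tree W   [S -> W]
small small small small tree tree this tree tree W ⇒ small small small small tree tree this tree tree finds   [W -> finds]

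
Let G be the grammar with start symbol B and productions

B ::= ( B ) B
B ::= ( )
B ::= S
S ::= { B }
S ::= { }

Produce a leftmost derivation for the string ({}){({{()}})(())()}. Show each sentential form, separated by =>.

B=>(B)B=>(S)B=>({})B=>({})S=>({}){B}=>({}){(B)B}=>({}){(S)B}=>({}){({B})B}=>({}){({S})B}=>({}){({{B}})B}=>({}){({{()}})B}=>({}){({{()}})(B)B}=>({}){({{()}})(())B}=>({}){({{()}})(())()}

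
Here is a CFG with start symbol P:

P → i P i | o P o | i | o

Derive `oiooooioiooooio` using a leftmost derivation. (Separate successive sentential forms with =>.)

P => oPo   [P → o P o]
oPo => oiPio   [P → i P i]
oiPio => oioPoio   [P → o P o]
oioPoio => oiooPooio   [P → o P o]
oiooPooio => oioooPoooio   [P → o P o]
oioooPoooio => oiooooPooooio   [P → o P o]
oiooooPooooio => oiooooiPiooooio   [P → i P i]
oiooooiPiooooio => oiooooioiooooio   [P → o]

P=>oPo=>oiPio=>oioPoio=>oiooPooio=>oioooPoooio=>oiooooPooooio=>oiooooiPiooooio=>oiooooioiooooio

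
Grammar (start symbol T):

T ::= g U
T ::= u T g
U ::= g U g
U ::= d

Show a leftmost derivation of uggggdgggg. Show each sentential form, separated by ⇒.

T ⇒ uTg ⇒ ugUg ⇒ uggUgg ⇒ ugggUggg ⇒ uggggUgggg ⇒ uggggdgggg

T ⇒ uTg   [T ::= u T g]
uTg ⇒ ugUg   [T ::= g U]
ugUg ⇒ uggUgg   [U ::= g U g]
uggUgg ⇒ ugggUggg   [U ::= g U g]
ugggUggg ⇒ uggggUgggg   [U ::= g U g]
uggggUgggg ⇒ uggggdgggg   [U ::= d]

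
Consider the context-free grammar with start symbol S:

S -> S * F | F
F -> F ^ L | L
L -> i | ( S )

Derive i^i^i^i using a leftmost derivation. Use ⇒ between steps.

S ⇒ F   [S -> F]
F ⇒ F^L   [F -> F ^ L]
F^L ⇒ F^L^L   [F -> F ^ L]
F^L^L ⇒ F^L^L^L   [F -> F ^ L]
F^L^L^L ⇒ L^L^L^L   [F -> L]
L^L^L^L ⇒ i^L^L^L   [L -> i]
i^L^L^L ⇒ i^i^L^L   [L -> i]
i^i^L^L ⇒ i^i^i^L   [L -> i]
i^i^i^L ⇒ i^i^i^i   [L -> i]

S⇒F⇒F^L⇒F^L^L⇒F^L^L^L⇒L^L^L^L⇒i^L^L^L⇒i^i^L^L⇒i^i^i^L⇒i^i^i^i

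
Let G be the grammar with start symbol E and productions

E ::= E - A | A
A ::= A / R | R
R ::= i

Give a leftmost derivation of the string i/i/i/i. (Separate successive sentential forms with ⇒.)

E ⇒ A ⇒ A/R ⇒ A/R/R ⇒ A/R/R/R ⇒ R/R/R/R ⇒ i/R/R/R ⇒ i/i/R/R ⇒ i/i/i/R ⇒ i/i/i/i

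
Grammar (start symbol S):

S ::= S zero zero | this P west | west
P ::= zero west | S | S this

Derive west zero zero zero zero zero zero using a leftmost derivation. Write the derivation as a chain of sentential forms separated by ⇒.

S ⇒ S zero zero   [S ::= S zero zero]
S zero zero ⇒ S zero zero zero zero   [S ::= S zero zero]
S zero zero zero zero ⇒ S zero zero zero zero zero zero   [S ::= S zero zero]
S zero zero zero zero zero zero ⇒ west zero zero zero zero zero zero   [S ::= west]

S ⇒ S zero zero ⇒ S zero zero zero zero ⇒ S zero zero zero zero zero zero ⇒ west zero zero zero zero zero zero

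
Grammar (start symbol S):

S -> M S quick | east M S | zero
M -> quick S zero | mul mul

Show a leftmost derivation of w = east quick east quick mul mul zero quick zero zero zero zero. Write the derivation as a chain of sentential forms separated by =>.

S => east M S => east quick S zero S => east quick east M S zero S => east quick east quick S zero S zero S => east quick east quick M S quick zero S zero S => east quick east quick mul mul S quick zero S zero S => east quick east quick mul mul zero quick zero S zero S => east quick east quick mul mul zero quick zero zero zero S => east quick east quick mul mul zero quick zero zero zero zero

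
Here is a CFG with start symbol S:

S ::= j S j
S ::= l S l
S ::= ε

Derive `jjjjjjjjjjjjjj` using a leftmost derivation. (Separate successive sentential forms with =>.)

S=>jSj=>jjSjj=>jjjSjjj=>jjjjSjjjj=>jjjjjSjjjjj=>jjjjjjSjjjjjj=>jjjjjjjSjjjjjjj=>jjjjjjjjjjjjjj

S => jSj   [S ::= j S j]
jSj => jjSjj   [S ::= j S j]
jjSjj => jjjSjjj   [S ::= j S j]
jjjSjjj => jjjjSjjjj   [S ::= j S j]
jjjjSjjjj => jjjjjSjjjjj   [S ::= j S j]
jjjjjSjjjjj => jjjjjjSjjjjjj   [S ::= j S j]
jjjjjjSjjjjjj => jjjjjjjSjjjjjjj   [S ::= j S j]
jjjjjjjSjjjjjjj => jjjjjjjjjjjjjj   [S ::= ε]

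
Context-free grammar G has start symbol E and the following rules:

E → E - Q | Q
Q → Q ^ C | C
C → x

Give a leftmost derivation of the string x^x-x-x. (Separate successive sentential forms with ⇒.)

E ⇒ E-Q   [E → E - Q]
E-Q ⇒ E-Q-Q   [E → E - Q]
E-Q-Q ⇒ Q-Q-Q   [E → Q]
Q-Q-Q ⇒ Q^C-Q-Q   [Q → Q ^ C]
Q^C-Q-Q ⇒ C^C-Q-Q   [Q → C]
C^C-Q-Q ⇒ x^C-Q-Q   [C → x]
x^C-Q-Q ⇒ x^x-Q-Q   [C → x]
x^x-Q-Q ⇒ x^x-C-Q   [Q → C]
x^x-C-Q ⇒ x^x-x-Q   [C → x]
x^x-x-Q ⇒ x^x-x-C   [Q → C]
x^x-x-C ⇒ x^x-x-x   [C → x]

E⇒E-Q⇒E-Q-Q⇒Q-Q-Q⇒Q^C-Q-Q⇒C^C-Q-Q⇒x^C-Q-Q⇒x^x-Q-Q⇒x^x-C-Q⇒x^x-x-Q⇒x^x-x-C⇒x^x-x-x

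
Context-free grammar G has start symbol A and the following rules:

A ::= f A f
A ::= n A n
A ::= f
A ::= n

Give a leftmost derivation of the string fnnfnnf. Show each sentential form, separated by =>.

A=>fAf=>fnAnf=>fnnAnnf=>fnnfnnf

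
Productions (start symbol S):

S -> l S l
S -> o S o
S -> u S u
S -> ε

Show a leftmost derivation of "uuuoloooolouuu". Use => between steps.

S => uSu => uuSuu => uuuSuuu => uuuoSouuu => uuuolSlouuu => uuuoloSolouuu => uuuolooSoolouuu => uuuoloooolouuu

S => uSu   [S -> u S u]
uSu => uuSuu   [S -> u S u]
uuSuu => uuuSuuu   [S -> u S u]
uuuSuuu => uuuoSouuu   [S -> o S o]
uuuoSouuu => uuuolSlouuu   [S -> l S l]
uuuolSlouuu => uuuoloSolouuu   [S -> o S o]
uuuoloSolouuu => uuuolooSoolouuu   [S -> o S o]
uuuolooSoolouuu => uuuoloooolouuu   [S -> ε]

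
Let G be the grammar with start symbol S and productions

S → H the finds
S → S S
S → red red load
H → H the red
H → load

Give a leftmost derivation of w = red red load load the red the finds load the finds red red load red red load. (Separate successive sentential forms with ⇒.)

S ⇒ S S   [S → S S]
S S ⇒ S S S   [S → S S]
S S S ⇒ S S S S   [S → S S]
S S S S ⇒ S S S S S   [S → S S]
S S S S S ⇒ red red load S S S S   [S → red red load]
red red load S S S S ⇒ red red load H the finds S S S   [S → H the finds]
red red load H the finds S S S ⇒ red red load H the red the finds S S S   [H → H the red]
red red load H the red the finds S S S ⇒ red red load load the red the finds S S S   [H → load]
red red load load the red the finds S S S ⇒ red red load load the red the finds H the finds S S   [S → H the finds]
red red load load the red the finds H the finds S S ⇒ red red load load the red the finds load the finds S S   [H → load]
red red load load the red the finds load the finds S S ⇒ red red load load the red the finds load the finds red red load S   [S → red red load]
red red load load the red the finds load the finds red red load S ⇒ red red load load the red the finds load the finds red red load red red load   [S → red red load]

S ⇒ S S ⇒ S S S ⇒ S S S S ⇒ S S S S S ⇒ red red load S S S S ⇒ red red load H the finds S S S ⇒ red red load H the red the finds S S S ⇒ red red load load the red the finds S S S ⇒ red red load load the red the finds H the finds S S ⇒ red red load load the red the finds load the finds S S ⇒ red red load load the red the finds load the finds red red load S ⇒ red red load load the red the finds load the finds red red load red red load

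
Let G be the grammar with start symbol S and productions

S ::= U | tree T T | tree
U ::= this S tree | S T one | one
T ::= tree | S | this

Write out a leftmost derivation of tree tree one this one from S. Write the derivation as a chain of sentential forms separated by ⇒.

S ⇒ U ⇒ S T one ⇒ U T one ⇒ S T one T one ⇒ tree T one T one ⇒ tree tree one T one ⇒ tree tree one this one

S ⇒ U   [S ::= U]
U ⇒ S T one   [U ::= S T one]
S T one ⇒ U T one   [S ::= U]
U T one ⇒ S T one T one   [U ::= S T one]
S T one T one ⇒ tree T one T one   [S ::= tree]
tree T one T one ⇒ tree tree one T one   [T ::= tree]
tree tree one T one ⇒ tree tree one this one   [T ::= this]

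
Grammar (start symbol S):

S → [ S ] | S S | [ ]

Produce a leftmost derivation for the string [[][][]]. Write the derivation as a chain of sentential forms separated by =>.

S=>[S]=>[SS]=>[SSS]=>[[]SS]=>[[][]S]=>[[][][]]

S => [S]   [S → [ S ]]
[S] => [SS]   [S → S S]
[SS] => [SSS]   [S → S S]
[SSS] => [[]SS]   [S → [ ]]
[[]SS] => [[][]S]   [S → [ ]]
[[][]S] => [[][][]]   [S → [ ]]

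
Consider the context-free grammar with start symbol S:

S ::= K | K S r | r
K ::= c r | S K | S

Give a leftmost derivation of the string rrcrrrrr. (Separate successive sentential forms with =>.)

S => KSr   [S ::= K S r]
KSr => SKSr   [K ::= S K]
SKSr => rKSr   [S ::= r]
rKSr => rSSr   [K ::= S]
rSSr => rKSrSr   [S ::= K S r]
rKSrSr => rSKSrSr   [K ::= S K]
rSKSrSr => rrKSrSr   [S ::= r]
rrKSrSr => rrcrSrSr   [K ::= c r]
rrcrSrSr => rrcrrrSr   [S ::= r]
rrcrrrSr => rrcrrrrr   [S ::= r]

S => KSr => SKSr => rKSr => rSSr => rKSrSr => rSKSrSr => rrKSrSr => rrcrSrSr => rrcrrrSr => rrcrrrrr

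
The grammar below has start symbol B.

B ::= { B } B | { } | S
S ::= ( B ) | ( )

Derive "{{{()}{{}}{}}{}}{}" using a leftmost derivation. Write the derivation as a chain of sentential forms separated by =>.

B => {B}B => {{B}B}B => {{{B}B}B}B => {{{S}B}B}B => {{{()}B}B}B => {{{()}{B}B}B}B => {{{()}{{}}B}B}B => {{{()}{{}}{}}B}B => {{{()}{{}}{}}{}}B => {{{()}{{}}{}}{}}{}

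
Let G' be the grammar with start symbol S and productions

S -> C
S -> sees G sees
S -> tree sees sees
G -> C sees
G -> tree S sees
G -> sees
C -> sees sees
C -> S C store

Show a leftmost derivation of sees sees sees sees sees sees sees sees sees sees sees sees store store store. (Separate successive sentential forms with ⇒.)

S ⇒ C ⇒ S C store ⇒ sees G sees C store ⇒ sees C sees sees C store ⇒ sees sees sees sees sees C store ⇒ sees sees sees sees sees S C store store ⇒ sees sees sees sees sees sees G sees C store store ⇒ sees sees sees sees sees sees sees sees C store store ⇒ sees sees sees sees sees sees sees sees S C store store store ⇒ sees sees sees sees sees sees sees sees C C store store store ⇒ sees sees sees sees sees sees sees sees sees sees C store store store ⇒ sees sees sees sees sees sees sees sees sees sees sees sees store store store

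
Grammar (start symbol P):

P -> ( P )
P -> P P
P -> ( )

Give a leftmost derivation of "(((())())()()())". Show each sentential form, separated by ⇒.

P⇒(P)⇒(PP)⇒(PPP)⇒(PPPP)⇒((P)PPP)⇒((PP)PPP)⇒(((P)P)PPP)⇒(((())P)PPP)⇒(((())())PPP)⇒(((())())()PP)⇒(((())())()()P)⇒(((())())()()())

P ⇒ (P)   [P -> ( P )]
(P) ⇒ (PP)   [P -> P P]
(PP) ⇒ (PPP)   [P -> P P]
(PPP) ⇒ (PPPP)   [P -> P P]
(PPPP) ⇒ ((P)PPP)   [P -> ( P )]
((P)PPP) ⇒ ((PP)PPP)   [P -> P P]
((PP)PPP) ⇒ (((P)P)PPP)   [P -> ( P )]
(((P)P)PPP) ⇒ (((())P)PPP)   [P -> ( )]
(((())P)PPP) ⇒ (((())())PPP)   [P -> ( )]
(((())())PPP) ⇒ (((())())()PP)   [P -> ( )]
(((())())()PP) ⇒ (((())())()()P)   [P -> ( )]
(((())())()()P) ⇒ (((())())()()())   [P -> ( )]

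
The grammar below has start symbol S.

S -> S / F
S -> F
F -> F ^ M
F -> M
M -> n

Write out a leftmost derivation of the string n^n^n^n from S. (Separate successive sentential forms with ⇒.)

S ⇒ F ⇒ F^M ⇒ F^M^M ⇒ F^M^M^M ⇒ M^M^M^M ⇒ n^M^M^M ⇒ n^n^M^M ⇒ n^n^n^M ⇒ n^n^n^n

S ⇒ F   [S -> F]
F ⇒ F^M   [F -> F ^ M]
F^M ⇒ F^M^M   [F -> F ^ M]
F^M^M ⇒ F^M^M^M   [F -> F ^ M]
F^M^M^M ⇒ M^M^M^M   [F -> M]
M^M^M^M ⇒ n^M^M^M   [M -> n]
n^M^M^M ⇒ n^n^M^M   [M -> n]
n^n^M^M ⇒ n^n^n^M   [M -> n]
n^n^n^M ⇒ n^n^n^n   [M -> n]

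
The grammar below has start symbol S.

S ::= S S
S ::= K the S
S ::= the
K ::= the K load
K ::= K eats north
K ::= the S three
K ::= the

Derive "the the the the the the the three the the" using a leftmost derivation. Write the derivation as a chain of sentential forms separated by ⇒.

S ⇒ K the S   [S ::= K the S]
K the S ⇒ the S three the S   [K ::= the S three]
the S three the S ⇒ the S S three the S   [S ::= S S]
the S S three the S ⇒ the K the S S three the S   [S ::= K the S]
the K the S S three the S ⇒ the the the S S three the S   [K ::= the]
the the the S S three the S ⇒ the the the K the S S three the S   [S ::= K the S]
the the the K the S S three the S ⇒ the the the the the S S three the S   [K ::= the]
the the the the the S S three the S ⇒ the the the the the the S three the S   [S ::= the]
the the the the the the S three the S ⇒ the the the the the the the three the S   [S ::= the]
the the the the the the the three the S ⇒ the the the the the the the three the the   [S ::= the]

S ⇒ K the S ⇒ the S three the S ⇒ the S S three the S ⇒ the K the S S three the S ⇒ the the the S S three the S ⇒ the the the K the S S three the S ⇒ the the the the the S S three the S ⇒ the the the the the the S three the S ⇒ the the the the the the the three the S ⇒ the the the the the the the three the the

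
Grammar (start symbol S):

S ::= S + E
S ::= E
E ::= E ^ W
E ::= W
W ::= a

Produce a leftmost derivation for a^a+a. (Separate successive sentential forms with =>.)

S => S+E => E+E => E^W+E => W^W+E => a^W+E => a^a+E => a^a+W => a^a+a

S => S+E   [S ::= S + E]
S+E => E+E   [S ::= E]
E+E => E^W+E   [E ::= E ^ W]
E^W+E => W^W+E   [E ::= W]
W^W+E => a^W+E   [W ::= a]
a^W+E => a^a+E   [W ::= a]
a^a+E => a^a+W   [E ::= W]
a^a+W => a^a+a   [W ::= a]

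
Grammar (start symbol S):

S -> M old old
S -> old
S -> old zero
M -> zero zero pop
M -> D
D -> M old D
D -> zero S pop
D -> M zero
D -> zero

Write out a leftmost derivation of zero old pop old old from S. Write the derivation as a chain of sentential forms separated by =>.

S => M old old => D old old => zero S pop old old => zero old pop old old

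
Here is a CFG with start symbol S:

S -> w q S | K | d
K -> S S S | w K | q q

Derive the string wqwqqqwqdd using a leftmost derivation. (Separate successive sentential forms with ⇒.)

S⇒wqS⇒wqK⇒wqSSS⇒wqwqSSS⇒wqwqKSS⇒wqwqqqSS⇒wqwqqqwqSS⇒wqwqqqwqdS⇒wqwqqqwqdd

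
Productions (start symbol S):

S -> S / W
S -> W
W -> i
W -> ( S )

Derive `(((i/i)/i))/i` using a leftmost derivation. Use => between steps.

S => S/W   [S -> S / W]
S/W => W/W   [S -> W]
W/W => (S)/W   [W -> ( S )]
(S)/W => (W)/W   [S -> W]
(W)/W => ((S))/W   [W -> ( S )]
((S))/W => ((S/W))/W   [S -> S / W]
((S/W))/W => ((W/W))/W   [S -> W]
((W/W))/W => (((S)/W))/W   [W -> ( S )]
(((S)/W))/W => (((S/W)/W))/W   [S -> S / W]
(((S/W)/W))/W => (((W/W)/W))/W   [S -> W]
(((W/W)/W))/W => (((i/W)/W))/W   [W -> i]
(((i/W)/W))/W => (((i/i)/W))/W   [W -> i]
(((i/i)/W))/W => (((i/i)/i))/W   [W -> i]
(((i/i)/i))/W => (((i/i)/i))/i   [W -> i]

S=>S/W=>W/W=>(S)/W=>(W)/W=>((S))/W=>((S/W))/W=>((W/W))/W=>(((S)/W))/W=>(((S/W)/W))/W=>(((W/W)/W))/W=>(((i/W)/W))/W=>(((i/i)/W))/W=>(((i/i)/i))/W=>(((i/i)/i))/i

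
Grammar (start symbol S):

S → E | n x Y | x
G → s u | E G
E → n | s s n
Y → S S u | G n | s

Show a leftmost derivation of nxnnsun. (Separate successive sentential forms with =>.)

S=>nxY=>nxGn=>nxEGn=>nxnGn=>nxnEGn=>nxnnGn=>nxnnsun

S => nxY   [S → n x Y]
nxY => nxGn   [Y → G n]
nxGn => nxEGn   [G → E G]
nxEGn => nxnGn   [E → n]
nxnGn => nxnEGn   [G → E G]
nxnEGn => nxnnGn   [E → n]
nxnnGn => nxnnsun   [G → s u]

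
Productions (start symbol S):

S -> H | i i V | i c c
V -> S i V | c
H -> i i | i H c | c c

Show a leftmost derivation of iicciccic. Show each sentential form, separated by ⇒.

S ⇒ iiV   [S -> i i V]
iiV ⇒ iiSiV   [V -> S i V]
iiSiV ⇒ iiHiV   [S -> H]
iiHiV ⇒ iicciV   [H -> c c]
iicciV ⇒ iicciSiV   [V -> S i V]
iicciSiV ⇒ iicciHiV   [S -> H]
iicciHiV ⇒ iiccicciV   [H -> c c]
iiccicciV ⇒ iicciccic   [V -> c]

S ⇒ iiV ⇒ iiSiV ⇒ iiHiV ⇒ iicciV ⇒ iicciSiV ⇒ iicciHiV ⇒ iiccicciV ⇒ iicciccic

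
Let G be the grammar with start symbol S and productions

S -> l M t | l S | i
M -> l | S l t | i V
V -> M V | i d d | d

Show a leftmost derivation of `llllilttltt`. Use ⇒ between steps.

S⇒lMt⇒lSltt⇒llMtltt⇒llSlttltt⇒lllSlttltt⇒llllSlttltt⇒llllilttltt

S ⇒ lMt   [S -> l M t]
lMt ⇒ lSltt   [M -> S l t]
lSltt ⇒ llMtltt   [S -> l M t]
llMtltt ⇒ llSlttltt   [M -> S l t]
llSlttltt ⇒ lllSlttltt   [S -> l S]
lllSlttltt ⇒ llllSlttltt   [S -> l S]
llllSlttltt ⇒ llllilttltt   [S -> i]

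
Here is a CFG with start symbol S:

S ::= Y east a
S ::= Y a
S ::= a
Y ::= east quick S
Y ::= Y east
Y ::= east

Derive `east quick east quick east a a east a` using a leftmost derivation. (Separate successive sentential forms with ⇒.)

S ⇒ Y a   [S ::= Y a]
Y a ⇒ Y east a   [Y ::= Y east]
Y east a ⇒ east quick S east a   [Y ::= east quick S]
east quick S east a ⇒ east quick Y a east a   [S ::= Y a]
east quick Y a east a ⇒ east quick east quick S a east a   [Y ::= east quick S]
east quick east quick S a east a ⇒ east quick east quick Y a a east a   [S ::= Y a]
east quick east quick Y a a east a ⇒ east quick east quick east a a east a   [Y ::= east]

S ⇒ Y a ⇒ Y east a ⇒ east quick S east a ⇒ east quick Y a east a ⇒ east quick east quick S a east a ⇒ east quick east quick Y a a east a ⇒ east quick east quick east a a east a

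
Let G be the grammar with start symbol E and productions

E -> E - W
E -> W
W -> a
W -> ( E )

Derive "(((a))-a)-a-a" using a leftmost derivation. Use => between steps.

E=>E-W=>E-W-W=>W-W-W=>(E)-W-W=>(E-W)-W-W=>(W-W)-W-W=>((E)-W)-W-W=>((W)-W)-W-W=>(((E))-W)-W-W=>(((W))-W)-W-W=>(((a))-W)-W-W=>(((a))-a)-W-W=>(((a))-a)-a-W=>(((a))-a)-a-a

E => E-W   [E -> E - W]
E-W => E-W-W   [E -> E - W]
E-W-W => W-W-W   [E -> W]
W-W-W => (E)-W-W   [W -> ( E )]
(E)-W-W => (E-W)-W-W   [E -> E - W]
(E-W)-W-W => (W-W)-W-W   [E -> W]
(W-W)-W-W => ((E)-W)-W-W   [W -> ( E )]
((E)-W)-W-W => ((W)-W)-W-W   [E -> W]
((W)-W)-W-W => (((E))-W)-W-W   [W -> ( E )]
(((E))-W)-W-W => (((W))-W)-W-W   [E -> W]
(((W))-W)-W-W => (((a))-W)-W-W   [W -> a]
(((a))-W)-W-W => (((a))-a)-W-W   [W -> a]
(((a))-a)-W-W => (((a))-a)-a-W   [W -> a]
(((a))-a)-a-W => (((a))-a)-a-a   [W -> a]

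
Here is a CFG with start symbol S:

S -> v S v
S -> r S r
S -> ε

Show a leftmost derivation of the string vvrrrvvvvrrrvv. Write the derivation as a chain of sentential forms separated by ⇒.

S ⇒ vSv   [S -> v S v]
vSv ⇒ vvSvv   [S -> v S v]
vvSvv ⇒ vvrSrvv   [S -> r S r]
vvrSrvv ⇒ vvrrSrrvv   [S -> r S r]
vvrrSrrvv ⇒ vvrrrSrrrvv   [S -> r S r]
vvrrrSrrrvv ⇒ vvrrrvSvrrrvv   [S -> v S v]
vvrrrvSvrrrvv ⇒ vvrrrvvSvvrrrvv   [S -> v S v]
vvrrrvvSvvrrrvv ⇒ vvrrrvvvvrrrvv   [S -> ε]

S ⇒ vSv ⇒ vvSvv ⇒ vvrSrvv ⇒ vvrrSrrvv ⇒ vvrrrSrrrvv ⇒ vvrrrvSvrrrvv ⇒ vvrrrvvSvvrrrvv ⇒ vvrrrvvvvrrrvv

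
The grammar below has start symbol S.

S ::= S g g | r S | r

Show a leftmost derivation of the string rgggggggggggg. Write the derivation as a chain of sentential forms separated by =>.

S => Sgg => Sgggg => Sgggggg => Sgggggggg => Sgggggggggg => Sgggggggggggg => rgggggggggggg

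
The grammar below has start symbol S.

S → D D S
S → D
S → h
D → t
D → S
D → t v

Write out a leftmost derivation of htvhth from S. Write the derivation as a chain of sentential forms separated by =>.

S => DDS => SDS => DDSDS => SDSDS => hDSDS => htvSDS => htvhDS => htvhtS => htvhth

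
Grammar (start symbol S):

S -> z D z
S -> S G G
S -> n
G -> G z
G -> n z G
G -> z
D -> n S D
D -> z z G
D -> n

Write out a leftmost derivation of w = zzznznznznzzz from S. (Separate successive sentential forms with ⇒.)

S ⇒ zDz   [S -> z D z]
zDz ⇒ zzzGz   [D -> z z G]
zzzGz ⇒ zzznzGz   [G -> n z G]
zzznzGz ⇒ zzznznzGz   [G -> n z G]
zzznznzGz ⇒ zzznznznzGz   [G -> n z G]
zzznznznzGz ⇒ zzznznznznzGz   [G -> n z G]
zzznznznznzGz ⇒ zzznznznznzzz   [G -> z]

S⇒zDz⇒zzzGz⇒zzznzGz⇒zzznznzGz⇒zzznznznzGz⇒zzznznznznzGz⇒zzznznznznzzz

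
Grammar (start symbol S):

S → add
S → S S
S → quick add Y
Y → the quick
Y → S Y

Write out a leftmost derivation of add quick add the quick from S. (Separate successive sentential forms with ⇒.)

S ⇒ S S ⇒ add S ⇒ add quick add Y ⇒ add quick add the quick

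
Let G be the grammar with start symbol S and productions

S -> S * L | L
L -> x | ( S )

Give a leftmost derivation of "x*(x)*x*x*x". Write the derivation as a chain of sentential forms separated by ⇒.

S ⇒ S*L ⇒ S*L*L ⇒ S*L*L*L ⇒ S*L*L*L*L ⇒ L*L*L*L*L ⇒ x*L*L*L*L ⇒ x*(S)*L*L*L ⇒ x*(L)*L*L*L ⇒ x*(x)*L*L*L ⇒ x*(x)*x*L*L ⇒ x*(x)*x*x*L ⇒ x*(x)*x*x*x

S ⇒ S*L   [S -> S * L]
S*L ⇒ S*L*L   [S -> S * L]
S*L*L ⇒ S*L*L*L   [S -> S * L]
S*L*L*L ⇒ S*L*L*L*L   [S -> S * L]
S*L*L*L*L ⇒ L*L*L*L*L   [S -> L]
L*L*L*L*L ⇒ x*L*L*L*L   [L -> x]
x*L*L*L*L ⇒ x*(S)*L*L*L   [L -> ( S )]
x*(S)*L*L*L ⇒ x*(L)*L*L*L   [S -> L]
x*(L)*L*L*L ⇒ x*(x)*L*L*L   [L -> x]
x*(x)*L*L*L ⇒ x*(x)*x*L*L   [L -> x]
x*(x)*x*L*L ⇒ x*(x)*x*x*L   [L -> x]
x*(x)*x*x*L ⇒ x*(x)*x*x*x   [L -> x]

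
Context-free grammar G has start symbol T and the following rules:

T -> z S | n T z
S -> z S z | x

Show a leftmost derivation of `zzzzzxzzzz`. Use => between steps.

T => zS   [T -> z S]
zS => zzSz   [S -> z S z]
zzSz => zzzSzz   [S -> z S z]
zzzSzz => zzzzSzzz   [S -> z S z]
zzzzSzzz => zzzzzSzzzz   [S -> z S z]
zzzzzSzzzz => zzzzzxzzzz   [S -> x]

T=>zS=>zzSz=>zzzSzz=>zzzzSzzz=>zzzzzSzzzz=>zzzzzxzzzz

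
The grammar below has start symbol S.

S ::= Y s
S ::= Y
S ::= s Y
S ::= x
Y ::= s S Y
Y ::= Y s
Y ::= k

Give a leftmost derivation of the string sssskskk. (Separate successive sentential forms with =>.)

S => Y => sSY => ssYY => sssSYY => ssssYYY => ssssYsYY => ssssksYY => sssskskY => sssskskk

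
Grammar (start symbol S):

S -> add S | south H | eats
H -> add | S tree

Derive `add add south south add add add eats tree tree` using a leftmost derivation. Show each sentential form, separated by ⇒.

S ⇒ add S   [S -> add S]
add S ⇒ add add S   [S -> add S]
add add S ⇒ add add south H   [S -> south H]
add add south H ⇒ add add south S tree   [H -> S tree]
add add south S tree ⇒ add add south south H tree   [S -> south H]
add add south south H tree ⇒ add add south south S tree tree   [H -> S tree]
add add south south S tree tree ⇒ add add south south add S tree tree   [S -> add S]
add add south south add S tree tree ⇒ add add south south add add S tree tree   [S -> add S]
add add south south add add S tree tree ⇒ add add south south add add add S tree tree   [S -> add S]
add add south south add add add S tree tree ⇒ add add south south add add add eats tree tree   [S -> eats]

S ⇒ add S ⇒ add add S ⇒ add add south H ⇒ add add south S tree ⇒ add add south south H tree ⇒ add add south south S tree tree ⇒ add add south south add S tree tree ⇒ add add south south add add S tree tree ⇒ add add south south add add add S tree tree ⇒ add add south south add add add eats tree tree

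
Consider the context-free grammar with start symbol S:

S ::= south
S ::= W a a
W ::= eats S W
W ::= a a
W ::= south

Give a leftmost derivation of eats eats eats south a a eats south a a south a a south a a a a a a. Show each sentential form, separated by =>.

S => W a a   [S ::= W a a]
W a a => eats S W a a   [W ::= eats S W]
eats S W a a => eats W a a W a a   [S ::= W a a]
eats W a a W a a => eats eats S W a a W a a   [W ::= eats S W]
eats eats S W a a W a a => eats eats W a a W a a W a a   [S ::= W a a]
eats eats W a a W a a W a a => eats eats eats S W a a W a a W a a   [W ::= eats S W]
eats eats eats S W a a W a a W a a => eats eats eats W a a W a a W a a W a a   [S ::= W a a]
eats eats eats W a a W a a W a a W a a => eats eats eats south a a W a a W a a W a a   [W ::= south]
eats eats eats south a a W a a W a a W a a => eats eats eats south a a eats S W a a W a a W a a   [W ::= eats S W]
eats eats eats south a a eats S W a a W a a W a a => eats eats eats south a a eats W a a W a a W a a W a a   [S ::= W a a]
eats eats eats south a a eats W a a W a a W a a W a a => eats eats eats south a a eats south a a W a a W a a W a a   [W ::= south]
eats eats eats south a a eats south a a W a a W a a W a a => eats eats eats south a a eats south a a south a a W a a W a a   [W ::= south]
eats eats eats south a a eats south a a south a a W a a W a a => eats eats eats south a a eats south a a south a a south a a W a a   [W ::= south]
eats eats eats south a a eats south a a south a a south a a W a a => eats eats eats south a a eats south a a south a a south a a a a a a   [W ::= a a]

S => W a a => eats S W a a => eats W a a W a a => eats eats S W a a W a a => eats eats W a a W a a W a a => eats eats eats S W a a W a a W a a => eats eats eats W a a W a a W a a W a a => eats eats eats south a a W a a W a a W a a => eats eats eats south a a eats S W a a W a a W a a => eats eats eats south a a eats W a a W a a W a a W a a => eats eats eats south a a eats south a a W a a W a a W a a => eats eats eats south a a eats south a a south a a W a a W a a => eats eats eats south a a eats south a a south a a south a a W a a => eats eats eats south a a eats south a a south a a south a a a a a a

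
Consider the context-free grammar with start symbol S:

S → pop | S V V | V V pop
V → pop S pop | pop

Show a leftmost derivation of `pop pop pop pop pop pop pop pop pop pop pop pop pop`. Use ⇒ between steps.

S ⇒ S V V   [S → S V V]
S V V ⇒ pop V V   [S → pop]
pop V V ⇒ pop pop S pop V   [V → pop S pop]
pop pop S pop V ⇒ pop pop pop pop V   [S → pop]
pop pop pop pop V ⇒ pop pop pop pop pop S pop   [V → pop S pop]
pop pop pop pop pop S pop ⇒ pop pop pop pop pop V V pop pop   [S → V V pop]
pop pop pop pop pop V V pop pop ⇒ pop pop pop pop pop pop S pop V pop pop   [V → pop S pop]
pop pop pop pop pop pop S pop V pop pop ⇒ pop pop pop pop pop pop V V pop pop V pop pop   [S → V V pop]
pop pop pop pop pop pop V V pop pop V pop pop ⇒ pop pop pop pop pop pop pop V pop pop V pop pop   [V → pop]
pop pop pop pop pop pop pop V pop pop V pop pop ⇒ pop pop pop pop pop pop pop pop pop pop V pop pop   [V → pop]
pop pop pop pop pop pop pop pop pop pop V pop pop ⇒ pop pop pop pop pop pop pop pop pop pop pop pop pop   [V → pop]

S ⇒ S V V ⇒ pop V V ⇒ pop pop S pop V ⇒ pop pop pop pop V ⇒ pop pop pop pop pop S pop ⇒ pop pop pop pop pop V V pop pop ⇒ pop pop pop pop pop pop S pop V pop pop ⇒ pop pop pop pop pop pop V V pop pop V pop pop ⇒ pop pop pop pop pop pop pop V pop pop V pop pop ⇒ pop pop pop pop pop pop pop pop pop pop V pop pop ⇒ pop pop pop pop pop pop pop pop pop pop pop pop pop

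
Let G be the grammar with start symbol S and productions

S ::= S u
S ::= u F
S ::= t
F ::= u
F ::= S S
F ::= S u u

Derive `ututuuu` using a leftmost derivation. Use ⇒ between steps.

S⇒Su⇒Suu⇒Suuu⇒uFuuu⇒uSSuuu⇒uSuSuuu⇒utuSuuu⇒ututuuu

S ⇒ Su   [S ::= S u]
Su ⇒ Suu   [S ::= S u]
Suu ⇒ Suuu   [S ::= S u]
Suuu ⇒ uFuuu   [S ::= u F]
uFuuu ⇒ uSSuuu   [F ::= S S]
uSSuuu ⇒ uSuSuuu   [S ::= S u]
uSuSuuu ⇒ utuSuuu   [S ::= t]
utuSuuu ⇒ ututuuu   [S ::= t]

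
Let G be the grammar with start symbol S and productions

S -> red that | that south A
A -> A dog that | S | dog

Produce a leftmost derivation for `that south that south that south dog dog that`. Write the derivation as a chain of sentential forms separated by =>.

S => that south A => that south A dog that => that south S dog that => that south that south A dog that => that south that south S dog that => that south that south that south A dog that => that south that south that south dog dog that

S => that south A   [S -> that south A]
that south A => that south A dog that   [A -> A dog that]
that south A dog that => that south S dog that   [A -> S]
that south S dog that => that south that south A dog that   [S -> that south A]
that south that south A dog that => that south that south S dog that   [A -> S]
that south that south S dog that => that south that south that south A dog that   [S -> that south A]
that south that south that south A dog that => that south that south that south dog dog that   [A -> dog]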